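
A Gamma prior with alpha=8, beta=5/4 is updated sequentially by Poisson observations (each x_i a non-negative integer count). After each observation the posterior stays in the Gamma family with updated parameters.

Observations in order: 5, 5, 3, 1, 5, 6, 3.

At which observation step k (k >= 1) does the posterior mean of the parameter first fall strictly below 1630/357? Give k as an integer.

k = 4

obs 1: x=5 → posterior Gamma(13, 9/4)
obs 2: x=5 → posterior Gamma(18, 13/4)
obs 3: x=3 → posterior Gamma(21, 17/4)
obs 4: x=1 → posterior Gamma(22, 21/4)
obs 5: x=5 → posterior Gamma(27, 25/4)
obs 6: x=6 → posterior Gamma(33, 29/4)
obs 7: x=3 → posterior Gamma(36, 33/4)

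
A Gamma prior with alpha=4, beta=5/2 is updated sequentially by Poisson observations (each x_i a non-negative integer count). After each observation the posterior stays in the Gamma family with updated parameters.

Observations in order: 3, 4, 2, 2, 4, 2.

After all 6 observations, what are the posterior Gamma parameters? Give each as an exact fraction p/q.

obs 1: x=3 → posterior Gamma(7, 7/2)
obs 2: x=4 → posterior Gamma(11, 9/2)
obs 3: x=2 → posterior Gamma(13, 11/2)
obs 4: x=2 → posterior Gamma(15, 13/2)
obs 5: x=4 → posterior Gamma(19, 15/2)
obs 6: x=2 → posterior Gamma(21, 17/2)

alpha=21, beta=17/2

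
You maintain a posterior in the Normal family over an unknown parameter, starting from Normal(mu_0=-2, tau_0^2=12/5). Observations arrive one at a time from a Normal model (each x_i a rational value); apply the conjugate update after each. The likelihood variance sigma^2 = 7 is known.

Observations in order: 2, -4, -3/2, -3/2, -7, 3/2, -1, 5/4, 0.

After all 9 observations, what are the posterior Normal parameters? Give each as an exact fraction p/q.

obs 1: x=2 → posterior Normal(-46/47, 84/47)
obs 2: x=-4 → posterior Normal(-94/59, 84/59)
obs 3: x=-3/2 → posterior Normal(-112/71, 84/71)
obs 4: x=-3/2 → posterior Normal(-130/83, 84/83)
obs 5: x=-7 → posterior Normal(-214/95, 84/95)
obs 6: x=3/2 → posterior Normal(-196/107, 84/107)
obs 7: x=-1 → posterior Normal(-208/119, 12/17)
obs 8: x=5/4 → posterior Normal(-193/131, 84/131)
obs 9: x=0 → posterior Normal(-193/143, 84/143)

mu_0=-193/143, tau_0^2=84/143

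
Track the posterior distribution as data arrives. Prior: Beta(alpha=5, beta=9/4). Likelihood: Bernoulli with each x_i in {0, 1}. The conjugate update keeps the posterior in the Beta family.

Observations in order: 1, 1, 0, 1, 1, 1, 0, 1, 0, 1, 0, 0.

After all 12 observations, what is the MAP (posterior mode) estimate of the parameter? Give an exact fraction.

obs 1: x=1 → posterior Beta(6, 9/4)
obs 2: x=1 → posterior Beta(7, 9/4)
obs 3: x=0 → posterior Beta(7, 13/4)
obs 4: x=1 → posterior Beta(8, 13/4)
obs 5: x=1 → posterior Beta(9, 13/4)
obs 6: x=1 → posterior Beta(10, 13/4)
obs 7: x=0 → posterior Beta(10, 17/4)
obs 8: x=1 → posterior Beta(11, 17/4)
obs 9: x=0 → posterior Beta(11, 21/4)
obs 10: x=1 → posterior Beta(12, 21/4)
obs 11: x=0 → posterior Beta(12, 25/4)
obs 12: x=0 → posterior Beta(12, 29/4)

44/69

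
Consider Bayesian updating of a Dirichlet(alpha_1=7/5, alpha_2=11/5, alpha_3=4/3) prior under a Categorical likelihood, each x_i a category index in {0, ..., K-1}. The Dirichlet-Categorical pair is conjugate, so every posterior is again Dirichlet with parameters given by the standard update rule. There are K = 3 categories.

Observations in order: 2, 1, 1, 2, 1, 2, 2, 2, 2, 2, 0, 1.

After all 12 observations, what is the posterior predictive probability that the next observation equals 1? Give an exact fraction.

obs 1: x=2 → posterior Dirichlet(7/5, 11/5, 7/3)
obs 2: x=1 → posterior Dirichlet(7/5, 16/5, 7/3)
obs 3: x=1 → posterior Dirichlet(7/5, 21/5, 7/3)
obs 4: x=2 → posterior Dirichlet(7/5, 21/5, 10/3)
obs 5: x=1 → posterior Dirichlet(7/5, 26/5, 10/3)
obs 6: x=2 → posterior Dirichlet(7/5, 26/5, 13/3)
obs 7: x=2 → posterior Dirichlet(7/5, 26/5, 16/3)
obs 8: x=2 → posterior Dirichlet(7/5, 26/5, 19/3)
obs 9: x=2 → posterior Dirichlet(7/5, 26/5, 22/3)
obs 10: x=2 → posterior Dirichlet(7/5, 26/5, 25/3)
obs 11: x=0 → posterior Dirichlet(12/5, 26/5, 25/3)
obs 12: x=1 → posterior Dirichlet(12/5, 31/5, 25/3)

93/254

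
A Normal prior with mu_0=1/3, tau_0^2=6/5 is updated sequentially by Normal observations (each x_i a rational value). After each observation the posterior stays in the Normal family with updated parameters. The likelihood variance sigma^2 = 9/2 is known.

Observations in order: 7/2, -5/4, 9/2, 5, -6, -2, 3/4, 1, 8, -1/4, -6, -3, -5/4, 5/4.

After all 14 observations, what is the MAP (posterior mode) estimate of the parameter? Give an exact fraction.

obs 1: x=7/2 → posterior Normal(1, 18/19)
obs 2: x=-5/4 → posterior Normal(14/23, 18/23)
obs 3: x=9/2 → posterior Normal(32/27, 2/3)
obs 4: x=5 → posterior Normal(52/31, 18/31)
obs 5: x=-6 → posterior Normal(4/5, 18/35)
obs 6: x=-2 → posterior Normal(20/39, 6/13)
obs 7: x=3/4 → posterior Normal(23/43, 18/43)
obs 8: x=1 → posterior Normal(27/47, 18/47)
obs 9: x=8 → posterior Normal(59/51, 6/17)
obs 10: x=-1/4 → posterior Normal(58/55, 18/55)
obs 11: x=-6 → posterior Normal(34/59, 18/59)
obs 12: x=-3 → posterior Normal(22/63, 2/7)
obs 13: x=-5/4 → posterior Normal(17/67, 18/67)
obs 14: x=5/4 → posterior Normal(22/71, 18/71)

22/71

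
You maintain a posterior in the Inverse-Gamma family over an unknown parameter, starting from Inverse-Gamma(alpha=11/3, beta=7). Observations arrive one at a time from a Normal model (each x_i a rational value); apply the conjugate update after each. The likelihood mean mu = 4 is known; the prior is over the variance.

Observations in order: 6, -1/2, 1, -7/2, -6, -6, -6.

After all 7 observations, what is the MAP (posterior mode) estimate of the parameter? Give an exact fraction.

2421/98

obs 1: x=6 → posterior Inverse-Gamma(25/6, 9)
obs 2: x=-1/2 → posterior Inverse-Gamma(14/3, 153/8)
obs 3: x=1 → posterior Inverse-Gamma(31/6, 189/8)
obs 4: x=-7/2 → posterior Inverse-Gamma(17/3, 207/4)
obs 5: x=-6 → posterior Inverse-Gamma(37/6, 407/4)
obs 6: x=-6 → posterior Inverse-Gamma(20/3, 607/4)
obs 7: x=-6 → posterior Inverse-Gamma(43/6, 807/4)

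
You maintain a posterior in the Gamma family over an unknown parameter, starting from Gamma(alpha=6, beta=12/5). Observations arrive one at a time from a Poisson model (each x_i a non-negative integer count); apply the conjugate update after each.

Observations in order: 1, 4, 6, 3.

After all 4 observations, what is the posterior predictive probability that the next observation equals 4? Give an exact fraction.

obs 1: x=1 → posterior Gamma(7, 17/5)
obs 2: x=4 → posterior Gamma(11, 22/5)
obs 3: x=6 → posterior Gamma(17, 27/5)
obs 4: x=3 → posterior Gamma(20, 32/5)

7015653790638107093908316802252800000/43335257111193343900365036083324748961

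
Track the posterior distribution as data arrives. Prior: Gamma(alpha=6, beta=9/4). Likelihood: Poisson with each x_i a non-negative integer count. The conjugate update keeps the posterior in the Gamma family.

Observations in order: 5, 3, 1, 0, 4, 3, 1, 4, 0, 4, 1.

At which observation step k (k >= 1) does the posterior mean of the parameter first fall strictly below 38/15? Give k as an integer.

obs 1: x=5 → posterior Gamma(11, 13/4)
obs 2: x=3 → posterior Gamma(14, 17/4)
obs 3: x=1 → posterior Gamma(15, 21/4)
obs 4: x=0 → posterior Gamma(15, 25/4)
obs 5: x=4 → posterior Gamma(19, 29/4)
obs 6: x=3 → posterior Gamma(22, 33/4)
obs 7: x=1 → posterior Gamma(23, 37/4)
obs 8: x=4 → posterior Gamma(27, 41/4)
obs 9: x=0 → posterior Gamma(27, 45/4)
obs 10: x=4 → posterior Gamma(31, 49/4)
obs 11: x=1 → posterior Gamma(32, 53/4)

k = 4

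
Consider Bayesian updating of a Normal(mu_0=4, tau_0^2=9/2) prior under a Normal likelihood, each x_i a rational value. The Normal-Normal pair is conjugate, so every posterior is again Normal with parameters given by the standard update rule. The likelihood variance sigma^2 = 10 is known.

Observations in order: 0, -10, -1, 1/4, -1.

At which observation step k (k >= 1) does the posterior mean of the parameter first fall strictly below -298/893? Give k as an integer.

obs 1: x=0 → posterior Normal(80/29, 90/29)
obs 2: x=-10 → posterior Normal(-5/19, 45/19)
obs 3: x=-1 → posterior Normal(-19/47, 90/47)
obs 4: x=1/4 → posterior Normal(-67/224, 45/28)
obs 5: x=-1 → posterior Normal(-103/260, 18/13)

k = 3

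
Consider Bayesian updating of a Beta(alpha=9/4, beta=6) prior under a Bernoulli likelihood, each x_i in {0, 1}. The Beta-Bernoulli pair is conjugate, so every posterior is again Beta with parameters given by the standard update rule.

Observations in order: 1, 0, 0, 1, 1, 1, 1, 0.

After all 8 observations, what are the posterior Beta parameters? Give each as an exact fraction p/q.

alpha=29/4, beta=9

obs 1: x=1 → posterior Beta(13/4, 6)
obs 2: x=0 → posterior Beta(13/4, 7)
obs 3: x=0 → posterior Beta(13/4, 8)
obs 4: x=1 → posterior Beta(17/4, 8)
obs 5: x=1 → posterior Beta(21/4, 8)
obs 6: x=1 → posterior Beta(25/4, 8)
obs 7: x=1 → posterior Beta(29/4, 8)
obs 8: x=0 → posterior Beta(29/4, 9)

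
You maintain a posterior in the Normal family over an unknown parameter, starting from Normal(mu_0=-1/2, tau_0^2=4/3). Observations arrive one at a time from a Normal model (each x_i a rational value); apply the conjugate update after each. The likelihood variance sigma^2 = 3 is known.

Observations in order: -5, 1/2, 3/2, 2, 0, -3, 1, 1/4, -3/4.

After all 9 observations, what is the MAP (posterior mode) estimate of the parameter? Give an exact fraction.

obs 1: x=-5 → posterior Normal(-49/26, 12/13)
obs 2: x=1/2 → posterior Normal(-45/34, 12/17)
obs 3: x=3/2 → posterior Normal(-11/14, 4/7)
obs 4: x=2 → posterior Normal(-17/50, 12/25)
obs 5: x=0 → posterior Normal(-17/58, 12/29)
obs 6: x=-3 → posterior Normal(-41/66, 4/11)
obs 7: x=1 → posterior Normal(-33/74, 12/37)
obs 8: x=1/4 → posterior Normal(-31/82, 12/41)
obs 9: x=-3/4 → posterior Normal(-37/90, 4/15)

-37/90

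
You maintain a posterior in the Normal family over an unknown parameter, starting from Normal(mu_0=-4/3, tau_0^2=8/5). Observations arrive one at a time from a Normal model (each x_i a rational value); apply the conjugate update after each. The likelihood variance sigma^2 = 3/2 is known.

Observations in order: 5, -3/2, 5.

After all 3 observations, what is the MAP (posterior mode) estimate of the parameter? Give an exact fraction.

116/63

obs 1: x=5 → posterior Normal(60/31, 24/31)
obs 2: x=-3/2 → posterior Normal(36/47, 24/47)
obs 3: x=5 → posterior Normal(116/63, 8/21)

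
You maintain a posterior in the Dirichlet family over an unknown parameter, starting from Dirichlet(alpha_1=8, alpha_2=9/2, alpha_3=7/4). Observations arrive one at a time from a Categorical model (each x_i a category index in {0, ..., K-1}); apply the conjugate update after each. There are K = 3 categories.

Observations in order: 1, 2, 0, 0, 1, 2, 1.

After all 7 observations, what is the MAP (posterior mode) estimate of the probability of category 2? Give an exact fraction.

11/73

obs 1: x=1 → posterior Dirichlet(8, 11/2, 7/4)
obs 2: x=2 → posterior Dirichlet(8, 11/2, 11/4)
obs 3: x=0 → posterior Dirichlet(9, 11/2, 11/4)
obs 4: x=0 → posterior Dirichlet(10, 11/2, 11/4)
obs 5: x=1 → posterior Dirichlet(10, 13/2, 11/4)
obs 6: x=2 → posterior Dirichlet(10, 13/2, 15/4)
obs 7: x=1 → posterior Dirichlet(10, 15/2, 15/4)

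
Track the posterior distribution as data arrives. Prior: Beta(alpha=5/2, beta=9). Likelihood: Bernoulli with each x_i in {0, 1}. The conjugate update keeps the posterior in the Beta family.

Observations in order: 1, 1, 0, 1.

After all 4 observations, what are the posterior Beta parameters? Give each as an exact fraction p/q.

alpha=11/2, beta=10

obs 1: x=1 → posterior Beta(7/2, 9)
obs 2: x=1 → posterior Beta(9/2, 9)
obs 3: x=0 → posterior Beta(9/2, 10)
obs 4: x=1 → posterior Beta(11/2, 10)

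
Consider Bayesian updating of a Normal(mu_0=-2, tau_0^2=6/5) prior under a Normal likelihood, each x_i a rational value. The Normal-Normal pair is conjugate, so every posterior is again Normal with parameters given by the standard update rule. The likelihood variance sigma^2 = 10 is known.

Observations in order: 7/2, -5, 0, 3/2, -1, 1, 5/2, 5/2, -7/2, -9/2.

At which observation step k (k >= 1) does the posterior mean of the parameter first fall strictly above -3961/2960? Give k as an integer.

k = 5

obs 1: x=7/2 → posterior Normal(-79/56, 15/14)
obs 2: x=-5 → posterior Normal(-109/62, 30/31)
obs 3: x=0 → posterior Normal(-109/68, 15/17)
obs 4: x=3/2 → posterior Normal(-50/37, 30/37)
obs 5: x=-1 → posterior Normal(-53/40, 3/4)
obs 6: x=1 → posterior Normal(-50/43, 30/43)
obs 7: x=5/2 → posterior Normal(-85/92, 15/23)
obs 8: x=5/2 → posterior Normal(-5/7, 30/49)
obs 9: x=-7/2 → posterior Normal(-7/8, 15/26)
obs 10: x=-9/2 → posterior Normal(-59/55, 6/11)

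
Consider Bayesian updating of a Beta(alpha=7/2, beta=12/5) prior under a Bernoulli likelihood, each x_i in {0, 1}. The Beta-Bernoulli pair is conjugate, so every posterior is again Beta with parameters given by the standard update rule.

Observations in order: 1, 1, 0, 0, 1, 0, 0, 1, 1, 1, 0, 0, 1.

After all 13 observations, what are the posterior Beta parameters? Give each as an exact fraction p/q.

obs 1: x=1 → posterior Beta(9/2, 12/5)
obs 2: x=1 → posterior Beta(11/2, 12/5)
obs 3: x=0 → posterior Beta(11/2, 17/5)
obs 4: x=0 → posterior Beta(11/2, 22/5)
obs 5: x=1 → posterior Beta(13/2, 22/5)
obs 6: x=0 → posterior Beta(13/2, 27/5)
obs 7: x=0 → posterior Beta(13/2, 32/5)
obs 8: x=1 → posterior Beta(15/2, 32/5)
obs 9: x=1 → posterior Beta(17/2, 32/5)
obs 10: x=1 → posterior Beta(19/2, 32/5)
obs 11: x=0 → posterior Beta(19/2, 37/5)
obs 12: x=0 → posterior Beta(19/2, 42/5)
obs 13: x=1 → posterior Beta(21/2, 42/5)

alpha=21/2, beta=42/5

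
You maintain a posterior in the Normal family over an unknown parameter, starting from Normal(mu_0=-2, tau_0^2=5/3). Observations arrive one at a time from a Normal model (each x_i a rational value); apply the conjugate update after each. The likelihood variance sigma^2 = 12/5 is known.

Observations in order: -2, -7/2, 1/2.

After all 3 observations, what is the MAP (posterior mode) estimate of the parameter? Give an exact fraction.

obs 1: x=-2 → posterior Normal(-2, 60/61)
obs 2: x=-7/2 → posterior Normal(-419/172, 30/43)
obs 3: x=1/2 → posterior Normal(-197/111, 20/37)

-197/111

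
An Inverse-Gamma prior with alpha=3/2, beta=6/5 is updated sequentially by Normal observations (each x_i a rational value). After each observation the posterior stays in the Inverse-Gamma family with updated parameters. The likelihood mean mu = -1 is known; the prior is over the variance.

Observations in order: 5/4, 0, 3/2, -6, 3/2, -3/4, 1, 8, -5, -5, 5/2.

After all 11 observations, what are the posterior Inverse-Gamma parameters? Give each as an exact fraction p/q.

alpha=7, beta=7011/80

obs 1: x=5/4 → posterior Inverse-Gamma(2, 597/160)
obs 2: x=0 → posterior Inverse-Gamma(5/2, 677/160)
obs 3: x=3/2 → posterior Inverse-Gamma(3, 1177/160)
obs 4: x=-6 → posterior Inverse-Gamma(7/2, 3177/160)
obs 5: x=3/2 → posterior Inverse-Gamma(4, 3677/160)
obs 6: x=-3/4 → posterior Inverse-Gamma(9/2, 1841/80)
obs 7: x=1 → posterior Inverse-Gamma(5, 2001/80)
obs 8: x=8 → posterior Inverse-Gamma(11/2, 5241/80)
obs 9: x=-5 → posterior Inverse-Gamma(6, 5881/80)
obs 10: x=-5 → posterior Inverse-Gamma(13/2, 6521/80)
obs 11: x=5/2 → posterior Inverse-Gamma(7, 7011/80)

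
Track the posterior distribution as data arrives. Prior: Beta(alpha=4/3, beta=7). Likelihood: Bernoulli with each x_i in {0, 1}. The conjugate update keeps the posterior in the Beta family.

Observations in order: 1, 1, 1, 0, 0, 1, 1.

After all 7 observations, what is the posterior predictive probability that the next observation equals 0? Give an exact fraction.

obs 1: x=1 → posterior Beta(7/3, 7)
obs 2: x=1 → posterior Beta(10/3, 7)
obs 3: x=1 → posterior Beta(13/3, 7)
obs 4: x=0 → posterior Beta(13/3, 8)
obs 5: x=0 → posterior Beta(13/3, 9)
obs 6: x=1 → posterior Beta(16/3, 9)
obs 7: x=1 → posterior Beta(19/3, 9)

27/46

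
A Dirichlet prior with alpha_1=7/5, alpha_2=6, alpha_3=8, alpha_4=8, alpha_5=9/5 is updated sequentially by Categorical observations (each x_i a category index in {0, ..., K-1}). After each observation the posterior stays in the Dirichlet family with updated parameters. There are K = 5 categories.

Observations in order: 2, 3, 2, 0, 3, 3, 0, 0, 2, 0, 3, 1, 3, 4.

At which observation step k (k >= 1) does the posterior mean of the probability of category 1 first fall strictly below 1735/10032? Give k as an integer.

k = 10

obs 1: x=2 → posterior Dirichlet(7/5, 6, 9, 8, 9/5)
obs 2: x=3 → posterior Dirichlet(7/5, 6, 9, 9, 9/5)
obs 3: x=2 → posterior Dirichlet(7/5, 6, 10, 9, 9/5)
obs 4: x=0 → posterior Dirichlet(12/5, 6, 10, 9, 9/5)
obs 5: x=3 → posterior Dirichlet(12/5, 6, 10, 10, 9/5)
obs 6: x=3 → posterior Dirichlet(12/5, 6, 10, 11, 9/5)
obs 7: x=0 → posterior Dirichlet(17/5, 6, 10, 11, 9/5)
obs 8: x=0 → posterior Dirichlet(22/5, 6, 10, 11, 9/5)
obs 9: x=2 → posterior Dirichlet(22/5, 6, 11, 11, 9/5)
obs 10: x=0 → posterior Dirichlet(27/5, 6, 11, 11, 9/5)
obs 11: x=3 → posterior Dirichlet(27/5, 6, 11, 12, 9/5)
obs 12: x=1 → posterior Dirichlet(27/5, 7, 11, 12, 9/5)
obs 13: x=3 → posterior Dirichlet(27/5, 7, 11, 13, 9/5)
obs 14: x=4 → posterior Dirichlet(27/5, 7, 11, 13, 14/5)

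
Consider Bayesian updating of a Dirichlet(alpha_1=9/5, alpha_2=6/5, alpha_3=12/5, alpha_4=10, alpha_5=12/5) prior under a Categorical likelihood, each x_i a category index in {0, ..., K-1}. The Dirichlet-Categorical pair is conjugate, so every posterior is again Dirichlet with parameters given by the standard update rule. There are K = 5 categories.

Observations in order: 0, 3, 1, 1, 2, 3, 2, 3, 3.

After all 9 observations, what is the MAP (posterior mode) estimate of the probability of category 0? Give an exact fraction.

obs 1: x=0 → posterior Dirichlet(14/5, 6/5, 12/5, 10, 12/5)
obs 2: x=3 → posterior Dirichlet(14/5, 6/5, 12/5, 11, 12/5)
obs 3: x=1 → posterior Dirichlet(14/5, 11/5, 12/5, 11, 12/5)
obs 4: x=1 → posterior Dirichlet(14/5, 16/5, 12/5, 11, 12/5)
obs 5: x=2 → posterior Dirichlet(14/5, 16/5, 17/5, 11, 12/5)
obs 6: x=3 → posterior Dirichlet(14/5, 16/5, 17/5, 12, 12/5)
obs 7: x=2 → posterior Dirichlet(14/5, 16/5, 22/5, 12, 12/5)
obs 8: x=3 → posterior Dirichlet(14/5, 16/5, 22/5, 13, 12/5)
obs 9: x=3 → posterior Dirichlet(14/5, 16/5, 22/5, 14, 12/5)

9/109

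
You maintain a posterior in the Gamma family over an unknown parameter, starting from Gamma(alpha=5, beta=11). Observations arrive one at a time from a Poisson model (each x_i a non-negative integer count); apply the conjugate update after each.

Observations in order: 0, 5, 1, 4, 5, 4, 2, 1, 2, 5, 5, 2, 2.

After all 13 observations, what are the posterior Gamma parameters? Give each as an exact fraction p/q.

obs 1: x=0 → posterior Gamma(5, 12)
obs 2: x=5 → posterior Gamma(10, 13)
obs 3: x=1 → posterior Gamma(11, 14)
obs 4: x=4 → posterior Gamma(15, 15)
obs 5: x=5 → posterior Gamma(20, 16)
obs 6: x=4 → posterior Gamma(24, 17)
obs 7: x=2 → posterior Gamma(26, 18)
obs 8: x=1 → posterior Gamma(27, 19)
obs 9: x=2 → posterior Gamma(29, 20)
obs 10: x=5 → posterior Gamma(34, 21)
obs 11: x=5 → posterior Gamma(39, 22)
obs 12: x=2 → posterior Gamma(41, 23)
obs 13: x=2 → posterior Gamma(43, 24)

alpha=43, beta=24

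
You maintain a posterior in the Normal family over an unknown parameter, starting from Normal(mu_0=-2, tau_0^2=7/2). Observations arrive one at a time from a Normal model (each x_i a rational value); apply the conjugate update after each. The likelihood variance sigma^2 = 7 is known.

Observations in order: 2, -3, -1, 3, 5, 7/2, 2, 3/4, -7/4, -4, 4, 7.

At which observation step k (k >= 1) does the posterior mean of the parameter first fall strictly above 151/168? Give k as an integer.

k = 12

obs 1: x=2 → posterior Normal(-2/3, 7/3)
obs 2: x=-3 → posterior Normal(-5/4, 7/4)
obs 3: x=-1 → posterior Normal(-6/5, 7/5)
obs 4: x=3 → posterior Normal(-1/2, 7/6)
obs 5: x=5 → posterior Normal(2/7, 1)
obs 6: x=7/2 → posterior Normal(11/16, 7/8)
obs 7: x=2 → posterior Normal(5/6, 7/9)
obs 8: x=3/4 → posterior Normal(33/40, 7/10)
obs 9: x=-7/4 → posterior Normal(13/22, 7/11)
obs 10: x=-4 → posterior Normal(5/24, 7/12)
obs 11: x=4 → posterior Normal(1/2, 7/13)
obs 12: x=7 → posterior Normal(27/28, 1/2)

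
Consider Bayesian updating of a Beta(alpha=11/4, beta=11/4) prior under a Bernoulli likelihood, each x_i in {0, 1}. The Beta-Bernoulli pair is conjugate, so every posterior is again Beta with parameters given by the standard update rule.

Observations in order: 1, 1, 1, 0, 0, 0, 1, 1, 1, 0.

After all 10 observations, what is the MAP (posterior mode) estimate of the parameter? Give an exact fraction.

31/54

obs 1: x=1 → posterior Beta(15/4, 11/4)
obs 2: x=1 → posterior Beta(19/4, 11/4)
obs 3: x=1 → posterior Beta(23/4, 11/4)
obs 4: x=0 → posterior Beta(23/4, 15/4)
obs 5: x=0 → posterior Beta(23/4, 19/4)
obs 6: x=0 → posterior Beta(23/4, 23/4)
obs 7: x=1 → posterior Beta(27/4, 23/4)
obs 8: x=1 → posterior Beta(31/4, 23/4)
obs 9: x=1 → posterior Beta(35/4, 23/4)
obs 10: x=0 → posterior Beta(35/4, 27/4)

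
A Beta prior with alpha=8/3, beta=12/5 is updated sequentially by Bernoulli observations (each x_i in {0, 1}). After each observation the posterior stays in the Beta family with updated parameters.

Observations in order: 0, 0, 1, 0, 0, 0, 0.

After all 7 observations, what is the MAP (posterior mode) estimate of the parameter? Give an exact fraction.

40/151

obs 1: x=0 → posterior Beta(8/3, 17/5)
obs 2: x=0 → posterior Beta(8/3, 22/5)
obs 3: x=1 → posterior Beta(11/3, 22/5)
obs 4: x=0 → posterior Beta(11/3, 27/5)
obs 5: x=0 → posterior Beta(11/3, 32/5)
obs 6: x=0 → posterior Beta(11/3, 37/5)
obs 7: x=0 → posterior Beta(11/3, 42/5)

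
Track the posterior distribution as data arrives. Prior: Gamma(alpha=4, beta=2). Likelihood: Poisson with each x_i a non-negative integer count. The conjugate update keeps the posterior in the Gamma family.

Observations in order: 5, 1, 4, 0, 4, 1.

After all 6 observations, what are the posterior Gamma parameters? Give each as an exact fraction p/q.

alpha=19, beta=8

obs 1: x=5 → posterior Gamma(9, 3)
obs 2: x=1 → posterior Gamma(10, 4)
obs 3: x=4 → posterior Gamma(14, 5)
obs 4: x=0 → posterior Gamma(14, 6)
obs 5: x=4 → posterior Gamma(18, 7)
obs 6: x=1 → posterior Gamma(19, 8)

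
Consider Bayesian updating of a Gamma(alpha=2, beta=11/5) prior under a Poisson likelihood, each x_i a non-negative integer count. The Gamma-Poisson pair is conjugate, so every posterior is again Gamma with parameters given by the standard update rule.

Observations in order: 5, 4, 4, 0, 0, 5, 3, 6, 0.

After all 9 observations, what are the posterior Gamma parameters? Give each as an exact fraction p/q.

alpha=29, beta=56/5

obs 1: x=5 → posterior Gamma(7, 16/5)
obs 2: x=4 → posterior Gamma(11, 21/5)
obs 3: x=4 → posterior Gamma(15, 26/5)
obs 4: x=0 → posterior Gamma(15, 31/5)
obs 5: x=0 → posterior Gamma(15, 36/5)
obs 6: x=5 → posterior Gamma(20, 41/5)
obs 7: x=3 → posterior Gamma(23, 46/5)
obs 8: x=6 → posterior Gamma(29, 51/5)
obs 9: x=0 → posterior Gamma(29, 56/5)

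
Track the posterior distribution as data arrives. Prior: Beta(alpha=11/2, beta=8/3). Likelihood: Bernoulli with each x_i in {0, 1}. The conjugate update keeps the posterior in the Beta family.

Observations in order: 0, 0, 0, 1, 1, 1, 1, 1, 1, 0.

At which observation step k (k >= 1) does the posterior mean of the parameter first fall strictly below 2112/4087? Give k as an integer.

obs 1: x=0 → posterior Beta(11/2, 11/3)
obs 2: x=0 → posterior Beta(11/2, 14/3)
obs 3: x=0 → posterior Beta(11/2, 17/3)
obs 4: x=1 → posterior Beta(13/2, 17/3)
obs 5: x=1 → posterior Beta(15/2, 17/3)
obs 6: x=1 → posterior Beta(17/2, 17/3)
obs 7: x=1 → posterior Beta(19/2, 17/3)
obs 8: x=1 → posterior Beta(21/2, 17/3)
obs 9: x=1 → posterior Beta(23/2, 17/3)
obs 10: x=0 → posterior Beta(23/2, 20/3)

k = 3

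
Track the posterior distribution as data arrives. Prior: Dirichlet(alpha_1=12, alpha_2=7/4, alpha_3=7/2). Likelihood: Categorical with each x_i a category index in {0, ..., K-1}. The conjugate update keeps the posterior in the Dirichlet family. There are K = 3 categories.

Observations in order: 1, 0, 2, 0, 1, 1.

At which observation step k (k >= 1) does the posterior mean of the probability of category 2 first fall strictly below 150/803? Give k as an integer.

obs 1: x=1 → posterior Dirichlet(12, 11/4, 7/2)
obs 2: x=0 → posterior Dirichlet(13, 11/4, 7/2)
obs 3: x=2 → posterior Dirichlet(13, 11/4, 9/2)
obs 4: x=0 → posterior Dirichlet(14, 11/4, 9/2)
obs 5: x=1 → posterior Dirichlet(14, 15/4, 9/2)
obs 6: x=1 → posterior Dirichlet(14, 19/4, 9/2)

k = 2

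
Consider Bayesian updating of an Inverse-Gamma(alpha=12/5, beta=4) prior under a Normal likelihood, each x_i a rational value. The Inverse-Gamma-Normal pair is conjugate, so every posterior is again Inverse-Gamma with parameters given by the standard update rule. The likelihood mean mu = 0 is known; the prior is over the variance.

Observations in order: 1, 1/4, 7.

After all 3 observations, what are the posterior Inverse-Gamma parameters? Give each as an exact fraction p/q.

alpha=39/10, beta=929/32

obs 1: x=1 → posterior Inverse-Gamma(29/10, 9/2)
obs 2: x=1/4 → posterior Inverse-Gamma(17/5, 145/32)
obs 3: x=7 → posterior Inverse-Gamma(39/10, 929/32)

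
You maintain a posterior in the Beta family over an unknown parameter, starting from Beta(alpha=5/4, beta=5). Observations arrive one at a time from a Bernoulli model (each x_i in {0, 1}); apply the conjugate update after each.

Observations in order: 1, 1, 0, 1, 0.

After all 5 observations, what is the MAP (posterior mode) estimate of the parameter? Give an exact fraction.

13/37

obs 1: x=1 → posterior Beta(9/4, 5)
obs 2: x=1 → posterior Beta(13/4, 5)
obs 3: x=0 → posterior Beta(13/4, 6)
obs 4: x=1 → posterior Beta(17/4, 6)
obs 5: x=0 → posterior Beta(17/4, 7)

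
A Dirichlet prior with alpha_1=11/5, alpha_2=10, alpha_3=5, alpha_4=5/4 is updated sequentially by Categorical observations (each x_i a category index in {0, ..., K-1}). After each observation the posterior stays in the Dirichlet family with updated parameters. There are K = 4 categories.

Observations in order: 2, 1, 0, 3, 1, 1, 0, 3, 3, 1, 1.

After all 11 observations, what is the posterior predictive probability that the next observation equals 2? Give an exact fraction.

obs 1: x=2 → posterior Dirichlet(11/5, 10, 6, 5/4)
obs 2: x=1 → posterior Dirichlet(11/5, 11, 6, 5/4)
obs 3: x=0 → posterior Dirichlet(16/5, 11, 6, 5/4)
obs 4: x=3 → posterior Dirichlet(16/5, 11, 6, 9/4)
obs 5: x=1 → posterior Dirichlet(16/5, 12, 6, 9/4)
obs 6: x=1 → posterior Dirichlet(16/5, 13, 6, 9/4)
obs 7: x=0 → posterior Dirichlet(21/5, 13, 6, 9/4)
obs 8: x=3 → posterior Dirichlet(21/5, 13, 6, 13/4)
obs 9: x=3 → posterior Dirichlet(21/5, 13, 6, 17/4)
obs 10: x=1 → posterior Dirichlet(21/5, 14, 6, 17/4)
obs 11: x=1 → posterior Dirichlet(21/5, 15, 6, 17/4)

120/589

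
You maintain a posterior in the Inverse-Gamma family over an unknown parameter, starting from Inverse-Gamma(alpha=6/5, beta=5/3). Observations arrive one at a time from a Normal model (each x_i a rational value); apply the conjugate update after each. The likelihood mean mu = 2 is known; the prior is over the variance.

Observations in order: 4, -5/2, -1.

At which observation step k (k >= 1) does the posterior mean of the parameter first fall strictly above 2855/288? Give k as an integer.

obs 1: x=4 → posterior Inverse-Gamma(17/10, 11/3)
obs 2: x=-5/2 → posterior Inverse-Gamma(11/5, 331/24)
obs 3: x=-1 → posterior Inverse-Gamma(27/10, 439/24)

k = 2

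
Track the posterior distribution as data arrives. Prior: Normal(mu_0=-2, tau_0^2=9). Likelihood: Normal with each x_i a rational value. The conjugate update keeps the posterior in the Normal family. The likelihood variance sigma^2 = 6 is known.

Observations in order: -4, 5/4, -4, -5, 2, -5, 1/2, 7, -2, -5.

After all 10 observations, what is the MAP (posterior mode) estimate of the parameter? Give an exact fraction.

obs 1: x=-4 → posterior Normal(-16/5, 18/5)
obs 2: x=5/4 → posterior Normal(-49/32, 9/4)
obs 3: x=-4 → posterior Normal(-97/44, 18/11)
obs 4: x=-5 → posterior Normal(-157/56, 9/7)
obs 5: x=2 → posterior Normal(-133/68, 18/17)
obs 6: x=-5 → posterior Normal(-193/80, 9/10)
obs 7: x=1/2 → posterior Normal(-187/92, 18/23)
obs 8: x=7 → posterior Normal(-103/104, 9/13)
obs 9: x=-2 → posterior Normal(-127/116, 18/29)
obs 10: x=-5 → posterior Normal(-187/128, 9/16)

-187/128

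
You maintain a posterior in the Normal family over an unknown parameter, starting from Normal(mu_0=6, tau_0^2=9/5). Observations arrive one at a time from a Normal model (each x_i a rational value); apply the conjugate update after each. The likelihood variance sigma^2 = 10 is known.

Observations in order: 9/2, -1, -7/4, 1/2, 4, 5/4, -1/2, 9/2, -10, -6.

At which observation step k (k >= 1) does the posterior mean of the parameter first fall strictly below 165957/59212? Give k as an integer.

obs 1: x=9/2 → posterior Normal(681/118, 90/59)
obs 2: x=-1 → posterior Normal(39/8, 45/34)
obs 3: x=-7/4 → posterior Normal(1263/308, 90/77)
obs 4: x=1/2 → posterior Normal(1281/344, 45/43)
obs 5: x=4 → posterior Normal(15/4, 18/19)
obs 6: x=5/4 → posterior Normal(735/208, 45/52)
obs 7: x=-1/2 → posterior Normal(363/113, 90/113)
obs 8: x=9/2 → posterior Normal(807/244, 45/61)
obs 9: x=-10 → posterior Normal(627/262, 90/131)
obs 10: x=-6 → posterior Normal(519/280, 9/14)

k = 9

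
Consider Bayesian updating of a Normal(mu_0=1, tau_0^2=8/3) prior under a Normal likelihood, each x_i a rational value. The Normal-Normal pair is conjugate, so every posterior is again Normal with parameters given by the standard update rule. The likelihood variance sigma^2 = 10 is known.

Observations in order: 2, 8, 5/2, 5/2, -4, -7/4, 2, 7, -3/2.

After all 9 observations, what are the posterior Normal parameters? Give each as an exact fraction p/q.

obs 1: x=2 → posterior Normal(23/19, 40/19)
obs 2: x=8 → posterior Normal(55/23, 40/23)
obs 3: x=5/2 → posterior Normal(65/27, 40/27)
obs 4: x=5/2 → posterior Normal(75/31, 40/31)
obs 5: x=-4 → posterior Normal(59/35, 8/7)
obs 6: x=-7/4 → posterior Normal(4/3, 40/39)
obs 7: x=2 → posterior Normal(60/43, 40/43)
obs 8: x=7 → posterior Normal(88/47, 40/47)
obs 9: x=-3/2 → posterior Normal(82/51, 40/51)

mu_0=82/51, tau_0^2=40/51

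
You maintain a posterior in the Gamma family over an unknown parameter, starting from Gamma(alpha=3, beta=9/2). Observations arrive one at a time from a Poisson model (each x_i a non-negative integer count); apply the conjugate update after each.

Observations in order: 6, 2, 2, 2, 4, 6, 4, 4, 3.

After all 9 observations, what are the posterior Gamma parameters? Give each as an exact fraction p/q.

alpha=36, beta=27/2

obs 1: x=6 → posterior Gamma(9, 11/2)
obs 2: x=2 → posterior Gamma(11, 13/2)
obs 3: x=2 → posterior Gamma(13, 15/2)
obs 4: x=2 → posterior Gamma(15, 17/2)
obs 5: x=4 → posterior Gamma(19, 19/2)
obs 6: x=6 → posterior Gamma(25, 21/2)
obs 7: x=4 → posterior Gamma(29, 23/2)
obs 8: x=4 → posterior Gamma(33, 25/2)
obs 9: x=3 → posterior Gamma(36, 27/2)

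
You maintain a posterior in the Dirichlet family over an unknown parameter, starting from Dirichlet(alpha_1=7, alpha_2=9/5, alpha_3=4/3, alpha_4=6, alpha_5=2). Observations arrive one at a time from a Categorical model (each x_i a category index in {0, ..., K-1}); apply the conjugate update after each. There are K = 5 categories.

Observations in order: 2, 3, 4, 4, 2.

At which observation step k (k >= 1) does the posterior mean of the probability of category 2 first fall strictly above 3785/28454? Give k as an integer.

obs 1: x=2 → posterior Dirichlet(7, 9/5, 7/3, 6, 2)
obs 2: x=3 → posterior Dirichlet(7, 9/5, 7/3, 7, 2)
obs 3: x=4 → posterior Dirichlet(7, 9/5, 7/3, 7, 3)
obs 4: x=4 → posterior Dirichlet(7, 9/5, 7/3, 7, 4)
obs 5: x=2 → posterior Dirichlet(7, 9/5, 10/3, 7, 4)

k = 5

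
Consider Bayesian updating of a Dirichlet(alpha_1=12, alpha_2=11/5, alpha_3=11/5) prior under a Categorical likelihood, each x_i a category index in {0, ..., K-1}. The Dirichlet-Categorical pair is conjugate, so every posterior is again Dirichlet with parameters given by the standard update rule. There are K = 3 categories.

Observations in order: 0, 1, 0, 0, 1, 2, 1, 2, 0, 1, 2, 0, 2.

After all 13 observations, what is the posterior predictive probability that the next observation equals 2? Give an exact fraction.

31/147

obs 1: x=0 → posterior Dirichlet(13, 11/5, 11/5)
obs 2: x=1 → posterior Dirichlet(13, 16/5, 11/5)
obs 3: x=0 → posterior Dirichlet(14, 16/5, 11/5)
obs 4: x=0 → posterior Dirichlet(15, 16/5, 11/5)
obs 5: x=1 → posterior Dirichlet(15, 21/5, 11/5)
obs 6: x=2 → posterior Dirichlet(15, 21/5, 16/5)
obs 7: x=1 → posterior Dirichlet(15, 26/5, 16/5)
obs 8: x=2 → posterior Dirichlet(15, 26/5, 21/5)
obs 9: x=0 → posterior Dirichlet(16, 26/5, 21/5)
obs 10: x=1 → posterior Dirichlet(16, 31/5, 21/5)
obs 11: x=2 → posterior Dirichlet(16, 31/5, 26/5)
obs 12: x=0 → posterior Dirichlet(17, 31/5, 26/5)
obs 13: x=2 → posterior Dirichlet(17, 31/5, 31/5)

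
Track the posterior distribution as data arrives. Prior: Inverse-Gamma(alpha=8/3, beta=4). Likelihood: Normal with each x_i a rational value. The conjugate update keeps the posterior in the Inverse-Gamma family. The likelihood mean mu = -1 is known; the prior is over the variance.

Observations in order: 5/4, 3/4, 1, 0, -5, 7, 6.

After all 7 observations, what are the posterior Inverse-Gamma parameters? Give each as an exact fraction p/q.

alpha=37/6, beta=1201/16

obs 1: x=5/4 → posterior Inverse-Gamma(19/6, 209/32)
obs 2: x=3/4 → posterior Inverse-Gamma(11/3, 129/16)
obs 3: x=1 → posterior Inverse-Gamma(25/6, 161/16)
obs 4: x=0 → posterior Inverse-Gamma(14/3, 169/16)
obs 5: x=-5 → posterior Inverse-Gamma(31/6, 297/16)
obs 6: x=7 → posterior Inverse-Gamma(17/3, 809/16)
obs 7: x=6 → posterior Inverse-Gamma(37/6, 1201/16)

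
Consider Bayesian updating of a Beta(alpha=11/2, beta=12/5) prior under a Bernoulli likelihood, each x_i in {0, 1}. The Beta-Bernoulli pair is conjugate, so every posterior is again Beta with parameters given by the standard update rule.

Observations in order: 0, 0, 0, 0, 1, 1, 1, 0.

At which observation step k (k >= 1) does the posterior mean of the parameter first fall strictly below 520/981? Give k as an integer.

obs 1: x=0 → posterior Beta(11/2, 17/5)
obs 2: x=0 → posterior Beta(11/2, 22/5)
obs 3: x=0 → posterior Beta(11/2, 27/5)
obs 4: x=0 → posterior Beta(11/2, 32/5)
obs 5: x=1 → posterior Beta(13/2, 32/5)
obs 6: x=1 → posterior Beta(15/2, 32/5)
obs 7: x=1 → posterior Beta(17/2, 32/5)
obs 8: x=0 → posterior Beta(17/2, 37/5)

k = 3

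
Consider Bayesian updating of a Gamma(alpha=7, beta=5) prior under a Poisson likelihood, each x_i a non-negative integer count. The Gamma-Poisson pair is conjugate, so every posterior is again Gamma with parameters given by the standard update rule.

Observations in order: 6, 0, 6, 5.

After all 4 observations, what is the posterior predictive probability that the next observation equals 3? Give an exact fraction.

1036963759999342628223693/5000000000000000000000000

obs 1: x=6 → posterior Gamma(13, 6)
obs 2: x=0 → posterior Gamma(13, 7)
obs 3: x=6 → posterior Gamma(19, 8)
obs 4: x=5 → posterior Gamma(24, 9)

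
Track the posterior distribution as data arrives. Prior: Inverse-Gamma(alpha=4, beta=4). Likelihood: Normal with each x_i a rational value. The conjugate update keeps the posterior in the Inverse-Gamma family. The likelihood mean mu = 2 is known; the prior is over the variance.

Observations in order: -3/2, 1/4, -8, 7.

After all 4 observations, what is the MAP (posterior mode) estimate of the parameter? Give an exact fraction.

339/32

obs 1: x=-3/2 → posterior Inverse-Gamma(9/2, 81/8)
obs 2: x=1/4 → posterior Inverse-Gamma(5, 373/32)
obs 3: x=-8 → posterior Inverse-Gamma(11/2, 1973/32)
obs 4: x=7 → posterior Inverse-Gamma(6, 2373/32)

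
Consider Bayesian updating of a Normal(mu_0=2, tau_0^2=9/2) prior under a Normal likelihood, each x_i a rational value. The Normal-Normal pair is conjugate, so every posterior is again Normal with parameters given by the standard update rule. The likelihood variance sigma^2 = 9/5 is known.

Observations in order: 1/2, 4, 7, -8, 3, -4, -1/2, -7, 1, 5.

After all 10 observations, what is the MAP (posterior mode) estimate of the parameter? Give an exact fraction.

obs 1: x=1/2 → posterior Normal(13/14, 9/7)
obs 2: x=4 → posterior Normal(53/24, 3/4)
obs 3: x=7 → posterior Normal(123/34, 9/17)
obs 4: x=-8 → posterior Normal(43/44, 9/22)
obs 5: x=3 → posterior Normal(73/54, 1/3)
obs 6: x=-4 → posterior Normal(33/64, 9/32)
obs 7: x=-1/2 → posterior Normal(14/37, 9/37)
obs 8: x=-7 → posterior Normal(-1/2, 3/14)
obs 9: x=1 → posterior Normal(-16/47, 9/47)
obs 10: x=5 → posterior Normal(9/52, 9/52)

9/52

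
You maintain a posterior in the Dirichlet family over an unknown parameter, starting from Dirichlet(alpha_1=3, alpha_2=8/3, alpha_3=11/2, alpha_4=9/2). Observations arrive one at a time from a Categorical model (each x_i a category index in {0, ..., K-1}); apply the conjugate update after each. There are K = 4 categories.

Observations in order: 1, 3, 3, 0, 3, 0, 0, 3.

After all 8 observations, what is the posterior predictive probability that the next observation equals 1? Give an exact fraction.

obs 1: x=1 → posterior Dirichlet(3, 11/3, 11/2, 9/2)
obs 2: x=3 → posterior Dirichlet(3, 11/3, 11/2, 11/2)
obs 3: x=3 → posterior Dirichlet(3, 11/3, 11/2, 13/2)
obs 4: x=0 → posterior Dirichlet(4, 11/3, 11/2, 13/2)
obs 5: x=3 → posterior Dirichlet(4, 11/3, 11/2, 15/2)
obs 6: x=0 → posterior Dirichlet(5, 11/3, 11/2, 15/2)
obs 7: x=0 → posterior Dirichlet(6, 11/3, 11/2, 15/2)
obs 8: x=3 → posterior Dirichlet(6, 11/3, 11/2, 17/2)

11/71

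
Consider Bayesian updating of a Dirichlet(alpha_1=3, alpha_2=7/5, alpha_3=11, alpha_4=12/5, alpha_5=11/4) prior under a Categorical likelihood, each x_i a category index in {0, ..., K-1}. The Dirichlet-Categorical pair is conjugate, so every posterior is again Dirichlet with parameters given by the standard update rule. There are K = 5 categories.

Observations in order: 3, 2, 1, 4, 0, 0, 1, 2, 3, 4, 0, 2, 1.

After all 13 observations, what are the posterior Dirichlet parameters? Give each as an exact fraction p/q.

alpha_1=6, alpha_2=22/5, alpha_3=14, alpha_4=22/5, alpha_5=19/4

obs 1: x=3 → posterior Dirichlet(3, 7/5, 11, 17/5, 11/4)
obs 2: x=2 → posterior Dirichlet(3, 7/5, 12, 17/5, 11/4)
obs 3: x=1 → posterior Dirichlet(3, 12/5, 12, 17/5, 11/4)
obs 4: x=4 → posterior Dirichlet(3, 12/5, 12, 17/5, 15/4)
obs 5: x=0 → posterior Dirichlet(4, 12/5, 12, 17/5, 15/4)
obs 6: x=0 → posterior Dirichlet(5, 12/5, 12, 17/5, 15/4)
obs 7: x=1 → posterior Dirichlet(5, 17/5, 12, 17/5, 15/4)
obs 8: x=2 → posterior Dirichlet(5, 17/5, 13, 17/5, 15/4)
obs 9: x=3 → posterior Dirichlet(5, 17/5, 13, 22/5, 15/4)
obs 10: x=4 → posterior Dirichlet(5, 17/5, 13, 22/5, 19/4)
obs 11: x=0 → posterior Dirichlet(6, 17/5, 13, 22/5, 19/4)
obs 12: x=2 → posterior Dirichlet(6, 17/5, 14, 22/5, 19/4)
obs 13: x=1 → posterior Dirichlet(6, 22/5, 14, 22/5, 19/4)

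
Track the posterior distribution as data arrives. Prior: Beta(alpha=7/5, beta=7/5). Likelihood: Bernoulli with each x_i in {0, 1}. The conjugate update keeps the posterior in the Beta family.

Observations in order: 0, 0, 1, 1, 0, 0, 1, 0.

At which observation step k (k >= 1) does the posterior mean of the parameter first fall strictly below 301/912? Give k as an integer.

obs 1: x=0 → posterior Beta(7/5, 12/5)
obs 2: x=0 → posterior Beta(7/5, 17/5)
obs 3: x=1 → posterior Beta(12/5, 17/5)
obs 4: x=1 → posterior Beta(17/5, 17/5)
obs 5: x=0 → posterior Beta(17/5, 22/5)
obs 6: x=0 → posterior Beta(17/5, 27/5)
obs 7: x=1 → posterior Beta(22/5, 27/5)
obs 8: x=0 → posterior Beta(22/5, 32/5)

k = 2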